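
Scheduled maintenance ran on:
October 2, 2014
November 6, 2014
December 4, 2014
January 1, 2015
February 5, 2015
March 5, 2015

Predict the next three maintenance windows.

April 2, 2015; May 7, 2015; June 4, 2015

Gaps: 35, 28, 28, 35, 28 days — a mix of 28 and 35. Every date is a Thursday.
Each is the 1st Thursday of its month.
1st Thursday of April 2015: April 2, 2015.
May 2015 — 1st Thursday is May 7, 2015.
1st Thursday of June 2015: June 4, 2015.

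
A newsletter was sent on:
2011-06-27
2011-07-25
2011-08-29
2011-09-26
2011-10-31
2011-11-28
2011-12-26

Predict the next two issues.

These are Mondays with 28, 35, 28, 35, 28, 28-day gaps.
Each is the final Monday of its month — 2011-08-29 is past the 28th, so '4th Monday' doesn't fit.
Last Monday of January 2012: 2012-01-30.
Last Monday of February 2012: 2012-02-27.

2012-01-30, 2012-02-27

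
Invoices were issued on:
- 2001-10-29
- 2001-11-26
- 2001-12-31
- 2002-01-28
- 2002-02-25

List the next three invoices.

2002-03-25, 2002-04-29, 2002-05-27

All Mondays; the gaps (28, 35, 28, 28) vary with month length.
This is the last Monday of each month.
Last Monday of March 2002: 2002-03-25.
April 2002 ends with Monday 2002-04-29.
Last Monday of May 2002: 2002-05-27.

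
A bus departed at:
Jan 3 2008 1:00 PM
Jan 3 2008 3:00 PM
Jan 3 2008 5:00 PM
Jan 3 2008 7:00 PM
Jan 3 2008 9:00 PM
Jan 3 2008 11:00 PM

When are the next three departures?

The interval is a steady 2 hours (2, 2, 2, 2, 2).
Jan 3 2008 11:00 PM + 2 h = Jan 4 2008 1:00 AM.
Jan 4 2008 1:00 AM + 2 h = Jan 4 2008 3:00 AM.
Jan 4 2008 3:00 AM + 2 h = Jan 4 2008 5:00 AM.

Jan 4 2008 1:00 AM, Jan 4 2008 3:00 AM, Jan 4 2008 5:00 AM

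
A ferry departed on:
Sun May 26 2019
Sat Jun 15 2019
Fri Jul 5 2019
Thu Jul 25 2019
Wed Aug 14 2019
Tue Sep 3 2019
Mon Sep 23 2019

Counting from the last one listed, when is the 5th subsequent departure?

Wed Jan 1 2020

Gaps between consecutive events: 20, 20, 20, 20, 20, 20 days — a constant 20-day interval.
Mon Sep 23 2019 + 20 days = Sun Oct 13 2019.
Sun Oct 13 2019 + 20 days = Sat Nov 2 2019.
Sat Nov 2 2019 + 20 days = Fri Nov 22 2019.
Fri Nov 22 2019 + 20 days = Thu Dec 12 2019.
Thu Dec 12 2019 + 20 days = Wed Jan 1 2020.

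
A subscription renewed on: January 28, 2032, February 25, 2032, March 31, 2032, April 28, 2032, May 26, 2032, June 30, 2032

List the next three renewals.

July 28, 2032; August 25, 2032; September 29, 2032

Every date is a Wednesday; gaps 28, 35, 28, 28, 35 days.
Each is the last Wednesday of its month (at least one falls on the 29th or later, ruling out '4th Wednesday').
July 2032 ends with Wednesday July 28, 2032.
Last Wednesday of August 2032: August 25, 2032.
Last Wednesday of September 2032: September 29, 2032.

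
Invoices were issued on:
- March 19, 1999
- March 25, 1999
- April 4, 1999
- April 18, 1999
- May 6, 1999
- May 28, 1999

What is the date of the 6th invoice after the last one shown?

December 30, 1999

Gaps: 6, 10, 14, 18, 22 days — each gap is 4 larger than the previous one.
Next gap: 26 days. May 28, 1999 + 26 days = June 23, 1999.
Next gap: 30 days. June 23, 1999 + 30 days = July 23, 1999.
Next gap: 34 days. July 23, 1999 + 34 days = August 26, 1999.
Next gap: 38 days. August 26, 1999 + 38 days = October 3, 1999.
Next gap: 42 days. October 3, 1999 + 42 days = November 14, 1999.
Next gap: 46 days. November 14, 1999 + 46 days = December 30, 1999.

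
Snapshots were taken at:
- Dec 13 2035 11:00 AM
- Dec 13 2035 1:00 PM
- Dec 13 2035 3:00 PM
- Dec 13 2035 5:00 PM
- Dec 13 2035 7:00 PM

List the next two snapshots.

Spacing: 2, 2, 2, 2 h — constant 2 h.
Dec 13 2035 7:00 PM + 2 h = Dec 13 2035 9:00 PM.
Dec 13 2035 9:00 PM + 2 h = Dec 13 2035 11:00 PM.

Dec 13 2035 9:00 PM, Dec 13 2035 11:00 PM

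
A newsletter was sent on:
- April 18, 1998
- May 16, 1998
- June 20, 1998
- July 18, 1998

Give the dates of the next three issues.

Gaps: 28, 35, 28 days — a mix of 28 and 35. Every date is a Saturday.
Each is the 3rd Saturday of its month.
3rd Saturday of August 1998: August 15, 1998.
September 1998 — 3rd Saturday is September 19, 1998.
October 1998 — 3rd Saturday is October 17, 1998.

August 15, 1998; September 19, 1998; October 17, 1998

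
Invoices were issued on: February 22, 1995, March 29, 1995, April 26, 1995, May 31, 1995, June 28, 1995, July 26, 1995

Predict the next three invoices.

Every date is a Wednesday; gaps 35, 28, 35, 28, 28 days.
Each is the last Wednesday of its month (at least one falls on the 29th or later, ruling out '4th Wednesday').
Last Wednesday of August 1995: August 30, 1995.
Last Wednesday of September 1995: September 27, 1995.
October 1995 ends with Wednesday October 25, 1995.

August 30, 1995; September 27, 1995; October 25, 1995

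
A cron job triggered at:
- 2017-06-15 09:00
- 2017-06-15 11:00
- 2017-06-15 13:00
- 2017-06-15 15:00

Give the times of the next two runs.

2017-06-15 17:00, 2017-06-15 19:00

The interval is a steady 2 hours (2, 2, 2).
2017-06-15 15:00 + 2 h = 2017-06-15 17:00.
2017-06-15 17:00 + 2 h = 2017-06-15 19:00.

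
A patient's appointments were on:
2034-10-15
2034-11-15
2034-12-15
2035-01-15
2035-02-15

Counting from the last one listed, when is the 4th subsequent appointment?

Each date is the 15th; the gaps (31, 30, 31, 31) track the month lengths.
The rule is the 15th of each month.
Next: March 2035 → 2035-03-15.
April 2035: 2035-04-15.
May 2035: 2035-05-15.
Next: June 2035 → 2035-06-15.

2035-06-15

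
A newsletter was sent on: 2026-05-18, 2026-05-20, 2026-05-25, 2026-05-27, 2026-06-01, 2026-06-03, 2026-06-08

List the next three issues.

2026-06-10, 2026-06-15, 2026-06-17

The gap pattern 2, 5, 2, 5, 2, 5 repeats every 2 events.
These are the Mondays and Wednesdays of each week.
Next Wednesday: 2026-06-10.
The following Monday is 2026-06-15.
The following Wednesday is 2026-06-17.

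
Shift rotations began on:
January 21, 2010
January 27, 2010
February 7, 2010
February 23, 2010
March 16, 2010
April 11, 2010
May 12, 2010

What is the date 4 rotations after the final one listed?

November 2, 2010

The spacing grows by 5 each time: 6, 11, 16, 21, 26, 31 days.
Next gap: 36 days. May 12, 2010 + 36 days = June 17, 2010.
Next gap: 41 days. June 17, 2010 + 41 days = July 28, 2010.
Next gap: 46 days. July 28, 2010 + 46 days = September 12, 2010.
Next gap: 51 days. September 12, 2010 + 51 days = November 2, 2010.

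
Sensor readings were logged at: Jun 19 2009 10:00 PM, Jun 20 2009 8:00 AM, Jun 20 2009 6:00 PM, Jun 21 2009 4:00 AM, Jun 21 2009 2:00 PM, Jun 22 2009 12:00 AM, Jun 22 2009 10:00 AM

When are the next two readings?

Gaps: 10, 10, 10, 10, 10, 10 hours — each event is 10 hours after the previous one.
Jun 22 2009 10:00 AM + 10 h = Jun 22 2009 8:00 PM.
Jun 22 2009 8:00 PM + 10 h = Jun 23 2009 6:00 AM.

Jun 22 2009 8:00 PM, Jun 23 2009 6:00 AM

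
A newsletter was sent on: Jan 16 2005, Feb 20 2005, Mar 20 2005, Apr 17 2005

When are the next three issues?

May 15 2005, Jun 19 2005, Jul 17 2005

All dates are Sundays, 35, 28, 28 days apart.
Specifically, the 3rd Sunday of each month.
3rd Sunday of May 2005: May 15 2005.
June 2005 — 3rd Sunday is Jun 19 2005.
3rd Sunday of July 2005: Jul 17 2005.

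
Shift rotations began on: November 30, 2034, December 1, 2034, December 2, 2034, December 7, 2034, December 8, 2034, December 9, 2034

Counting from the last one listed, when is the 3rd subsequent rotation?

Gaps: 1, 1, 5, 1, 1 days — not constant, but cyclic with period 3.
The events fall on every Thursday, Friday and Saturday.
The following Thursday is December 14, 2034.
The following Friday is December 15, 2034.
The following Saturday is December 16, 2034.

December 16, 2034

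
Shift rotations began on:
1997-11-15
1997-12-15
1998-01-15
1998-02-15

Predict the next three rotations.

1998-03-15, 1998-04-15, 1998-05-15

Gaps: 30, 31, 31 days — not constant. Every event is on the 15th of the month.
Pattern: the 15th of each month.
Next: March 1998 → 1998-03-15.
Next: April 1998 → 1998-04-15.
Next: May 1998 → 1998-05-15.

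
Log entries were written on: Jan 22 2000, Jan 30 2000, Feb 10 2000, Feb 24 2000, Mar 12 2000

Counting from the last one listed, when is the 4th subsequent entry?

Gaps: 8, 11, 14, 17 days — each gap is 3 larger than the previous one.
Next gap: 20 days. Mar 12 2000 + 20 days = Apr 1 2000.
Next gap: 23 days. Apr 1 2000 + 23 days = Apr 24 2000.
Next gap: 26 days. Apr 24 2000 + 26 days = May 20 2000.
Next gap: 29 days. May 20 2000 + 29 days = Jun 18 2000.

Jun 18 2000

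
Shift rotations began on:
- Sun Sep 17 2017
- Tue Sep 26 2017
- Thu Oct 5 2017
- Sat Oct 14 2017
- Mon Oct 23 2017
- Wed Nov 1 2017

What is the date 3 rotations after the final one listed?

Every event comes 9 days after the last (9, 9, 9, 9, 9).
Wed Nov 1 2017 + 9 days = Fri Nov 10 2017.
Fri Nov 10 2017 + 9 days = Sun Nov 19 2017.
Sun Nov 19 2017 + 9 days = Tue Nov 28 2017.

Tue Nov 28 2017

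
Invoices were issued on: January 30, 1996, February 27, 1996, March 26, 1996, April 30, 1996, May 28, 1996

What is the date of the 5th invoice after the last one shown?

October 29, 1996

All Tuesdays; the gaps (28, 28, 35, 28) vary with month length.
This is the last Tuesday of each month.
June 1996 ends with Tuesday June 25, 1996.
Last Tuesday of July 1996: July 30, 1996.
Last Tuesday of August 1996: August 27, 1996.
September 1996 ends with Tuesday September 24, 1996.
October 1996 ends with Tuesday October 29, 1996.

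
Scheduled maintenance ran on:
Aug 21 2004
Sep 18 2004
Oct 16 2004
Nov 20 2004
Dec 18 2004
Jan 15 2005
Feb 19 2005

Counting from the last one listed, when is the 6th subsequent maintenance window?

Gaps: 28, 28, 35, 28, 28, 35 days — a mix of 28 and 35. Every date is a Saturday.
Each is the 3rd Saturday of its month.
March 2005 — 3rd Saturday is Mar 19 2005.
3rd Saturday of April 2005: Apr 16 2005.
3rd Saturday of May 2005: May 21 2005.
3rd Saturday of June 2005: Jun 18 2005.
July 2005 — 3rd Saturday is Jul 16 2005.
August 2005 — 3rd Saturday is Aug 20 2005.

Aug 20 2005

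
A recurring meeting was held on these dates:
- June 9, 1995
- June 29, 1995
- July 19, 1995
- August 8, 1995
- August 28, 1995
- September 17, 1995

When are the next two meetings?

October 7, 1995; October 27, 1995

The spacing is 20, 20, 20, 20, 20 days — always 20 days.
September 17, 1995 + 20 days = October 7, 1995.
October 7, 1995 + 20 days = October 27, 1995.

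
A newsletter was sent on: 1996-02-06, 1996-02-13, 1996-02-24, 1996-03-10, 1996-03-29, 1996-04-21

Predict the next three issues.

1996-05-18, 1996-06-18, 1996-07-23

The spacing grows by 4 each time: 7, 11, 15, 19, 23 days.
Next gap: 27 days. 1996-04-21 + 27 days = 1996-05-18.
Next gap: 31 days. 1996-05-18 + 31 days = 1996-06-18.
Next gap: 35 days. 1996-06-18 + 35 days = 1996-07-23.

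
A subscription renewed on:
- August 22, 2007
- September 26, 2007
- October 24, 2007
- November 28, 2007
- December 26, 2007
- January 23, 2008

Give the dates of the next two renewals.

February 27, 2008; March 26, 2008

These are Wednesdays at 28- or 35-day spacing (35, 28, 35, 28, 28).
The pattern: 4th Wednesday of the month.
February 2008 — 4th Wednesday is February 27, 2008.
March 2008 — 4th Wednesday is March 26, 2008.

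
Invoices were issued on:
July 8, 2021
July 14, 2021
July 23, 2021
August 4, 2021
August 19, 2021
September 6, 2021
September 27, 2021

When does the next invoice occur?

Intervals are 6, 9, 12, 15, 18, 21 days — an arithmetic progression with common difference 3.
Next gap: 24 days. September 27, 2021 + 24 days = October 21, 2021.

October 21, 2021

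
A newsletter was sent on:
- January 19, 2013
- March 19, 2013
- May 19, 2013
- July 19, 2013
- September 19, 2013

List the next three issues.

Gaps: 59, 61, 61, 62 days — not constant. Every event is on the 19th of the month.
Pattern: the 19th of every 2 months.
Next: November 2013 → November 19, 2013.
Next: January 2014 → January 19, 2014.
Next: March 2014 → March 19, 2014.

November 19, 2013; January 19, 2014; March 19, 2014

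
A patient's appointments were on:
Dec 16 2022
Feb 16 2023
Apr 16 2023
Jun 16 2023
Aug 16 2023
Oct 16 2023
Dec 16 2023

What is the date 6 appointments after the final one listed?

Dec 16 2024

Gaps: 62, 59, 61, 61, 61, 61 days — not constant. Every event is on the 16th of the month.
Pattern: the 16th of every 2 months.
February 2024: Feb 16 2024.
Next: April 2024 → Apr 16 2024.
June 2024: Jun 16 2024.
Next: August 2024 → Aug 16 2024.
Next: October 2024 → Oct 16 2024.
Next: December 2024 → Dec 16 2024.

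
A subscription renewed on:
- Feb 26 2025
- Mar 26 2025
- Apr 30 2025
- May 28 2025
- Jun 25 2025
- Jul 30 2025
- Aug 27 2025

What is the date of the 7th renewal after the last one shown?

Every date is a Wednesday; gaps 28, 35, 28, 28, 35, 28 days.
Each is the last Wednesday of its month (at least one falls on the 29th or later, ruling out '4th Wednesday').
September 2025 ends with Wednesday Sep 24 2025.
October 2025 ends with Wednesday Oct 29 2025.
November 2025 ends with Wednesday Nov 26 2025.
Last Wednesday of December 2025: Dec 31 2025.
Last Wednesday of January 2026: Jan 28 2026.
Last Wednesday of February 2026: Feb 25 2026.
March 2026 ends with Wednesday Mar 25 2026.

Mar 25 2026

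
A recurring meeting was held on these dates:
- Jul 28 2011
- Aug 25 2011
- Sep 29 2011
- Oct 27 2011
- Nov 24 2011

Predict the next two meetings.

Dec 29 2011, Jan 26 2012

These are Thursdays with 28, 35, 28, 28-day gaps.
Each is the final Thursday of its month — Sep 29 2011 is past the 28th, so '4th Thursday' doesn't fit.
Last Thursday of December 2011: Dec 29 2011.
January 2012 ends with Thursday Jan 26 2012.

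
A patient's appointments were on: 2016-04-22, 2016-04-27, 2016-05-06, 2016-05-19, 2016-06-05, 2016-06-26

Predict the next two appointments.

2016-07-21, 2016-08-19

Gaps: 5, 9, 13, 17, 21 days — each gap is 4 larger than the previous one.
Next gap: 25 days. 2016-06-26 + 25 days = 2016-07-21.
Next gap: 29 days. 2016-07-21 + 29 days = 2016-08-19.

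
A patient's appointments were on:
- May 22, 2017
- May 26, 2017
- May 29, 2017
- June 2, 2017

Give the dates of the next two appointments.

The gap pattern 4, 3, 4 repeats every 2 events.
These are the Mondays and Fridays of each week.
Next Monday: June 5, 2017.
Next Friday: June 9, 2017.

June 5, 2017; June 9, 2017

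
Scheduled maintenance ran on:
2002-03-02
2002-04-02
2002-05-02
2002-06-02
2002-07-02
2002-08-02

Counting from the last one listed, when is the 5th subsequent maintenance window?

Gaps: 31, 30, 31, 30, 31 days — not constant. Every event is on the 2nd of the month.
Pattern: the 2nd of each month.
September 2002: 2002-09-02.
Next: October 2002 → 2002-10-02.
November 2002: 2002-11-02.
Next: December 2002 → 2002-12-02.
January 2003: 2003-01-02.

2003-01-02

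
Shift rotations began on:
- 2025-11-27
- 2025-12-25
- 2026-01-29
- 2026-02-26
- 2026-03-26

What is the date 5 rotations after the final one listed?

Every date is a Thursday; gaps 28, 35, 28, 28 days.
Each is the last Thursday of its month (at least one falls on the 29th or later, ruling out '4th Thursday').
Last Thursday of April 2026: 2026-04-30.
Last Thursday of May 2026: 2026-05-28.
June 2026 ends with Thursday 2026-06-25.
Last Thursday of July 2026: 2026-07-30.
August 2026 ends with Thursday 2026-08-27.

2026-08-27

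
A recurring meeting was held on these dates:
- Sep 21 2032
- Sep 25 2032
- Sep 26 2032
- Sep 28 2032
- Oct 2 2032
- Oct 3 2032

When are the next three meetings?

Oct 5 2032, Oct 9 2032, Oct 10 2032

Every event lands on a Tuesday or Saturday or Sunday (gaps cycle 4, 1, 2, 4, 1).
So the schedule is: every Tuesday, Saturday and Sunday.
The following Tuesday is Oct 5 2032.
The following Saturday is Oct 9 2032.
Next Sunday: Oct 10 2032.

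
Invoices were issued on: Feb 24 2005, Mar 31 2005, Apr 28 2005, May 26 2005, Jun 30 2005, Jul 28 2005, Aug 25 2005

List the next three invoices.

All Thursdays; the gaps (35, 28, 28, 35, 28, 28) vary with month length.
This is the last Thursday of each month.
September 2005 ends with Thursday Sep 29 2005.
October 2005 ends with Thursday Oct 27 2005.
Last Thursday of November 2005: Nov 24 2005.

Sep 29 2005, Oct 27 2005, Nov 24 2005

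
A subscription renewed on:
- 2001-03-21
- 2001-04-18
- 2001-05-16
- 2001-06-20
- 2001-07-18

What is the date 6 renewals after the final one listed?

2002-01-16

Gaps: 28, 28, 35, 28 days — a mix of 28 and 35. Every date is a Wednesday.
Each is the 3rd Wednesday of its month.
3rd Wednesday of August 2001: 2001-08-15.
3rd Wednesday of September 2001: 2001-09-19.
October 2001 — 3rd Wednesday is 2001-10-17.
3rd Wednesday of November 2001: 2001-11-21.
3rd Wednesday of December 2001: 2001-12-19.
January 2002 — 3rd Wednesday is 2002-01-16.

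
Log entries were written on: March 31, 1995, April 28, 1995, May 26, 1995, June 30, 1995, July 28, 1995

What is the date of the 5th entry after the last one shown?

December 29, 1995

These are Fridays with 28, 28, 35, 28-day gaps.
Each is the final Friday of its month — March 31, 1995 is past the 28th, so '4th Friday' doesn't fit.
August 1995 ends with Friday August 25, 1995.
September 1995 ends with Friday September 29, 1995.
Last Friday of October 1995: October 27, 1995.
November 1995 ends with Friday November 24, 1995.
Last Friday of December 1995: December 29, 1995.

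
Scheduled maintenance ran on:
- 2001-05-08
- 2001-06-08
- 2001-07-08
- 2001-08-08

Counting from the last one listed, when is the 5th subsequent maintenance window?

2002-01-08

Each date is the 8th; the gaps (31, 30, 31) track the month lengths.
The rule is the 8th of each month.
September 2001: 2001-09-08.
October 2001: 2001-10-08.
November 2001: 2001-11-08.
December 2001: 2001-12-08.
Next: January 2002 → 2002-01-08.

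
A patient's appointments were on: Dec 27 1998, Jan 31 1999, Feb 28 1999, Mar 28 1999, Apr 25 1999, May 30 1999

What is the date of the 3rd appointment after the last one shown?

Aug 29 1999

Every date is a Sunday; gaps 35, 28, 28, 28, 35 days.
Each is the last Sunday of its month (at least one falls on the 29th or later, ruling out '4th Sunday').
June 1999 ends with Sunday Jun 27 1999.
Last Sunday of July 1999: Jul 25 1999.
August 1999 ends with Sunday Aug 29 1999.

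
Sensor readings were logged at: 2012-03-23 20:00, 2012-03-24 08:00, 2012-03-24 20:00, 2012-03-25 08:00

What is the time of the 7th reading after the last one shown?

2012-03-28 20:00

Gaps: 12, 12, 12 hours — each event is 12 hours after the previous one.
2012-03-25 08:00 + 12 h = 2012-03-25 20:00.
2012-03-25 20:00 + 12 h = 2012-03-26 08:00.
2012-03-26 08:00 + 12 h = 2012-03-26 20:00.
2012-03-26 20:00 + 12 h = 2012-03-27 08:00.
2012-03-27 08:00 + 12 h = 2012-03-27 20:00.
2012-03-27 20:00 + 12 h = 2012-03-28 08:00.
2012-03-28 08:00 + 12 h = 2012-03-28 20:00.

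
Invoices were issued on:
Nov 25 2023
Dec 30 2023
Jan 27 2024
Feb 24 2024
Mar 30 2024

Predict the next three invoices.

Every date is a Saturday; gaps 35, 28, 28, 35 days.
Each is the last Saturday of its month (at least one falls on the 29th or later, ruling out '4th Saturday').
April 2024 ends with Saturday Apr 27 2024.
Last Saturday of May 2024: May 25 2024.
Last Saturday of June 2024: Jun 29 2024.

Apr 27 2024, May 25 2024, Jun 29 2024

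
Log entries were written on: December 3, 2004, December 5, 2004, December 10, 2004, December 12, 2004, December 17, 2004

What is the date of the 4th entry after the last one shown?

December 31, 2004

Gaps: 2, 5, 2, 5 days — not constant, but cyclic with period 2.
The events fall on every Friday and Sunday.
The following Sunday is December 19, 2004.
The following Friday is December 24, 2004.
The following Sunday is December 26, 2004.
The following Friday is December 31, 2004.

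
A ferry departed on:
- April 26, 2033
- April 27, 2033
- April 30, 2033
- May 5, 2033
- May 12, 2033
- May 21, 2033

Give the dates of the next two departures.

June 1, 2033; June 14, 2033

Intervals are 1, 3, 5, 7, 9 days — an arithmetic progression with common difference 2.
Next gap: 11 days. May 21, 2033 + 11 days = June 1, 2033.
Next gap: 13 days. June 1, 2033 + 13 days = June 14, 2033.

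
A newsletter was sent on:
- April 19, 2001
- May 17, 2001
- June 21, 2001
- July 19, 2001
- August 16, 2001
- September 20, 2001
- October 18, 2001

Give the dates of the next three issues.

Gaps: 28, 35, 28, 28, 35, 28 days — a mix of 28 and 35. Every date is a Thursday.
Each is the 3rd Thursday of its month.
3rd Thursday of November 2001: November 15, 2001.
3rd Thursday of December 2001: December 20, 2001.
3rd Thursday of January 2002: January 17, 2002.

November 15, 2001; December 20, 2001; January 17, 2002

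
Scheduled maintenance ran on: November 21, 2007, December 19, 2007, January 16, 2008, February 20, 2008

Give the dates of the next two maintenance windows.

All dates are Wednesdays, 28, 28, 35 days apart.
Specifically, the 3rd Wednesday of each month.
March 2008 — 3rd Wednesday is March 19, 2008.
April 2008 — 3rd Wednesday is April 16, 2008.

March 19, 2008; April 16, 2008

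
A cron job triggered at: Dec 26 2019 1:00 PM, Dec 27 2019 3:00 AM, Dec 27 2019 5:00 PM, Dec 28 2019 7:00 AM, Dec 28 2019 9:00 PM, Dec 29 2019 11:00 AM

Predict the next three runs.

Dec 30 2019 1:00 AM, Dec 30 2019 3:00 PM, Dec 31 2019 5:00 AM

The interval is a steady 14 hours (14, 14, 14, 14, 14).
Dec 29 2019 11:00 AM + 14 h = Dec 30 2019 1:00 AM.
Dec 30 2019 1:00 AM + 14 h = Dec 30 2019 3:00 PM.
Dec 30 2019 3:00 PM + 14 h = Dec 31 2019 5:00 AM.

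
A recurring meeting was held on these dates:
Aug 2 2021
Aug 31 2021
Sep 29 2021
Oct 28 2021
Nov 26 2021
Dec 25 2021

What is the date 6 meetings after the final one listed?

Every event comes 29 days after the last (29, 29, 29, 29, 29).
Dec 25 2021 + 29 days = Jan 23 2022.
Jan 23 2022 + 29 days = Feb 21 2022.
Feb 21 2022 + 29 days = Mar 22 2022.
Mar 22 2022 + 29 days = Apr 20 2022.
Apr 20 2022 + 29 days = May 19 2022.
May 19 2022 + 29 days = Jun 17 2022.

Jun 17 2022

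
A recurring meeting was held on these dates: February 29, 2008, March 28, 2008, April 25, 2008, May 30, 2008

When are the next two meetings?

June 27, 2008; July 25, 2008

Every date is a Friday; gaps 28, 28, 35 days.
Each is the last Friday of its month (at least one falls on the 29th or later, ruling out '4th Friday').
Last Friday of June 2008: June 27, 2008.
Last Friday of July 2008: July 25, 2008.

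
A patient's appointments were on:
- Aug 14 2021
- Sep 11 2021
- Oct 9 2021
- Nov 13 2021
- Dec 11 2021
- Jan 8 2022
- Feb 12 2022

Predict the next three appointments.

Gaps: 28, 28, 35, 28, 28, 35 days — a mix of 28 and 35. Every date is a Saturday.
Each is the 2nd Saturday of its month.
2nd Saturday of March 2022: Mar 12 2022.
2nd Saturday of April 2022: Apr 9 2022.
May 2022 — 2nd Saturday is May 14 2022.

Mar 12 2022, Apr 9 2022, May 14 2022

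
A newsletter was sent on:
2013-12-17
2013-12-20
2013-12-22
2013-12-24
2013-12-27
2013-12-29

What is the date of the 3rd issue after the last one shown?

2014-01-05

The gap pattern 3, 2, 2, 3, 2 repeats every 3 events.
These are the Tuesdays, Fridays and Sundays of each week.
The following Tuesday is 2013-12-31.
The following Friday is 2014-01-03.
Next Sunday: 2014-01-05.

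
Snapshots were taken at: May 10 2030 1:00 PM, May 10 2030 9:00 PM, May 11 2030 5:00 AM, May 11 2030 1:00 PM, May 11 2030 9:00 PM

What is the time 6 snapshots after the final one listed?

Gaps: 8, 8, 8, 8 hours — each event is 8 hours after the previous one.
May 11 2030 9:00 PM + 8 h = May 12 2030 5:00 AM.
May 12 2030 5:00 AM + 8 h = May 12 2030 1:00 PM.
May 12 2030 1:00 PM + 8 h = May 12 2030 9:00 PM.
May 12 2030 9:00 PM + 8 h = May 13 2030 5:00 AM.
May 13 2030 5:00 AM + 8 h = May 13 2030 1:00 PM.
May 13 2030 1:00 PM + 8 h = May 13 2030 9:00 PM.

May 13 2030 9:00 PM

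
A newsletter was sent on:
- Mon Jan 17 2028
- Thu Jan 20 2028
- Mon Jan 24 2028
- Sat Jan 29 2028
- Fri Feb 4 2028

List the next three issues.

Intervals are 3, 4, 5, 6 days — an arithmetic progression with common difference 1.
Next gap: 7 days. Fri Feb 4 2028 + 7 days = Fri Feb 11 2028.
Next gap: 8 days. Fri Feb 11 2028 + 8 days = Sat Feb 19 2028.
Next gap: 9 days. Sat Feb 19 2028 + 9 days = Mon Feb 28 2028.

Fri Feb 11 2028, Sat Feb 19 2028, Mon Feb 28 2028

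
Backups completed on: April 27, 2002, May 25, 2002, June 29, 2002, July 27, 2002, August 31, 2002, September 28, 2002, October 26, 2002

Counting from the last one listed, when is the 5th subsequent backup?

All Saturdays; the gaps (28, 35, 28, 35, 28, 28) vary with month length.
This is the last Saturday of each month.
November 2002 ends with Saturday November 30, 2002.
Last Saturday of December 2002: December 28, 2002.
January 2003 ends with Saturday January 25, 2003.
Last Saturday of February 2003: February 22, 2003.
Last Saturday of March 2003: March 29, 2003.

March 29, 2003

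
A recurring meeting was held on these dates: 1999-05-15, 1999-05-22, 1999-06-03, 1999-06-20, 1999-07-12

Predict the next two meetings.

1999-08-08, 1999-09-09

The spacing grows by 5 each time: 7, 12, 17, 22 days.
Next gap: 27 days. 1999-07-12 + 27 days = 1999-08-08.
Next gap: 32 days. 1999-08-08 + 32 days = 1999-09-09.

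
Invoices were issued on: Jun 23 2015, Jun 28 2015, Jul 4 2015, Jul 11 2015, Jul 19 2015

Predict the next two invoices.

The spacing grows by 1 each time: 5, 6, 7, 8 days.
Next gap: 9 days. Jul 19 2015 + 9 days = Jul 28 2015.
Next gap: 10 days. Jul 28 2015 + 10 days = Aug 7 2015.

Jul 28 2015, Aug 7 2015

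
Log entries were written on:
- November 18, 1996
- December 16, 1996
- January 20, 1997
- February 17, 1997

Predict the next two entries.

March 17, 1997; April 21, 1997

Gaps: 28, 35, 28 days — a mix of 28 and 35. Every date is a Monday.
Each is the 3rd Monday of its month.
3rd Monday of March 1997: March 17, 1997.
3rd Monday of April 1997: April 21, 1997.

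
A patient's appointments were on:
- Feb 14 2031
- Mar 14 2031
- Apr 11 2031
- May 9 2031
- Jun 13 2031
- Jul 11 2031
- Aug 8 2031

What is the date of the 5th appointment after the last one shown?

These are Fridays at 28- or 35-day spacing (28, 28, 28, 35, 28, 28).
The pattern: 2nd Friday of the month.
2nd Friday of September 2031: Sep 12 2031.
October 2031 — 2nd Friday is Oct 10 2031.
November 2031 — 2nd Friday is Nov 14 2031.
2nd Friday of December 2031: Dec 12 2031.
January 2032 — 2nd Friday is Jan 9 2032.

Jan 9 2032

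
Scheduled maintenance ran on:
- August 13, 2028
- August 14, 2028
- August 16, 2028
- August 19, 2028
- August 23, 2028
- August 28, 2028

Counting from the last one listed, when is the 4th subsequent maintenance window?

Intervals are 1, 2, 3, 4, 5 days — an arithmetic progression with common difference 1.
Next gap: 6 days. August 28, 2028 + 6 days = September 3, 2028.
Next gap: 7 days. September 3, 2028 + 7 days = September 10, 2028.
Next gap: 8 days. September 10, 2028 + 8 days = September 18, 2028.
Next gap: 9 days. September 18, 2028 + 9 days = September 27, 2028.

September 27, 2028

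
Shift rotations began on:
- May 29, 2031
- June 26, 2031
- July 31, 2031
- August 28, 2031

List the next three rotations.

These are Thursdays with 28, 35, 28-day gaps.
Each is the final Thursday of its month — May 29, 2031 is past the 28th, so '4th Thursday' doesn't fit.
September 2031 ends with Thursday September 25, 2031.
Last Thursday of October 2031: October 30, 2031.
November 2031 ends with Thursday November 27, 2031.

September 25, 2031; October 30, 2031; November 27, 2031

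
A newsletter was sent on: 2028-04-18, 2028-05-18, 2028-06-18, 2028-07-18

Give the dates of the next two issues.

2028-08-18, 2028-09-18

Gaps: 30, 31, 30 days — not constant. Every event is on the 18th of the month.
Pattern: the 18th of each month.
August 2028: 2028-08-18.
Next: September 2028 → 2028-09-18.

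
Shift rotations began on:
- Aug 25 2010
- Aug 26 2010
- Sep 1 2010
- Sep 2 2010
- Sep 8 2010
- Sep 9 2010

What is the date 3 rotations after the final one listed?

Gaps: 1, 6, 1, 6, 1 days — not constant, but cyclic with period 2.
The events fall on every Wednesday and Thursday.
The following Wednesday is Sep 15 2010.
The following Thursday is Sep 16 2010.
Next Wednesday: Sep 22 2010.

Sep 22 2010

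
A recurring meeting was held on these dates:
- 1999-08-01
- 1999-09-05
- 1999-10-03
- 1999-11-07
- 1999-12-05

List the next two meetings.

All dates are Sundays, 35, 28, 35, 28 days apart.
Specifically, the 1st Sunday of each month.
1st Sunday of January 2000: 2000-01-02.
1st Sunday of February 2000: 2000-02-06.

2000-01-02, 2000-02-06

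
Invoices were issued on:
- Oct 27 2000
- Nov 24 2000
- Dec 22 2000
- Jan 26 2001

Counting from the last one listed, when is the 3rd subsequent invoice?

These are Fridays at 28- or 35-day spacing (28, 28, 35).
The pattern: 4th Friday of the month.
4th Friday of February 2001: Feb 23 2001.
March 2001 — 4th Friday is Mar 23 2001.
4th Friday of April 2001: Apr 27 2001.

Apr 27 2001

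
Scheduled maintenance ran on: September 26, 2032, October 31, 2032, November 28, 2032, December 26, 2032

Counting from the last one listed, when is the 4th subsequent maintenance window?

These are Sundays with 35, 28, 28-day gaps.
Each is the final Sunday of its month — October 31, 2032 is past the 28th, so '4th Sunday' doesn't fit.
January 2033 ends with Sunday January 30, 2033.
Last Sunday of February 2033: February 27, 2033.
Last Sunday of March 2033: March 27, 2033.
Last Sunday of April 2033: April 24, 2033.

April 24, 2033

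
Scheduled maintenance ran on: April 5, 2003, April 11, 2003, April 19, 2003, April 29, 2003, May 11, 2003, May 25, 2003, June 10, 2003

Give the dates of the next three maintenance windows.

June 28, 2003; July 18, 2003; August 9, 2003

Intervals are 6, 8, 10, 12, 14, 16 days — an arithmetic progression with common difference 2.
Next gap: 18 days. June 10, 2003 + 18 days = June 28, 2003.
Next gap: 20 days. June 28, 2003 + 20 days = July 18, 2003.
Next gap: 22 days. July 18, 2003 + 22 days = August 9, 2003.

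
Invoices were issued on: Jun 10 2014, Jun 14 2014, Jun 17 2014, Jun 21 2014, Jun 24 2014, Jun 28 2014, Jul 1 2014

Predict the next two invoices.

Jul 5 2014, Jul 8 2014

The gap pattern 4, 3, 4, 3, 4, 3 repeats every 2 events.
These are the Tuesdays and Saturdays of each week.
Next Saturday: Jul 5 2014.
The following Tuesday is Jul 8 2014.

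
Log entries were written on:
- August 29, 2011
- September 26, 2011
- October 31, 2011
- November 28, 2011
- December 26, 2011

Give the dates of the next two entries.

January 30, 2012; February 27, 2012

All Mondays; the gaps (28, 35, 28, 28) vary with month length.
This is the last Monday of each month.
Last Monday of January 2012: January 30, 2012.
February 2012 ends with Monday February 27, 2012.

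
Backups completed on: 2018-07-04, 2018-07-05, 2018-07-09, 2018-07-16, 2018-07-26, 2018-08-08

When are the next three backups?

The spacing grows by 3 each time: 1, 4, 7, 10, 13 days.
Next gap: 16 days. 2018-08-08 + 16 days = 2018-08-24.
Next gap: 19 days. 2018-08-24 + 19 days = 2018-09-12.
Next gap: 22 days. 2018-09-12 + 22 days = 2018-10-04.

2018-08-24, 2018-09-12, 2018-10-04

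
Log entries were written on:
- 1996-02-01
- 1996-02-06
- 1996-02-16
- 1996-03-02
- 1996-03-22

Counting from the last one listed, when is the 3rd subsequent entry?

1996-06-20

The spacing grows by 5 each time: 5, 10, 15, 20 days.
Next gap: 25 days. 1996-03-22 + 25 days = 1996-04-16.
Next gap: 30 days. 1996-04-16 + 30 days = 1996-05-16.
Next gap: 35 days. 1996-05-16 + 35 days = 1996-06-20.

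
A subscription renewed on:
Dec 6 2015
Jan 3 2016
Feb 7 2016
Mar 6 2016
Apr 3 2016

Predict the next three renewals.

Gaps: 28, 35, 28, 28 days — a mix of 28 and 35. Every date is a Sunday.
Each is the 1st Sunday of its month.
May 2016 — 1st Sunday is May 1 2016.
June 2016 — 1st Sunday is Jun 5 2016.
1st Sunday of July 2016: Jul 3 2016.

May 1 2016, Jun 5 2016, Jul 3 2016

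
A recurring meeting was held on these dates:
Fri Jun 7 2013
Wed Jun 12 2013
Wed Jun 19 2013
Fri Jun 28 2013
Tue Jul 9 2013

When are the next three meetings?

Intervals are 5, 7, 9, 11 days — an arithmetic progression with common difference 2.
Next gap: 13 days. Tue Jul 9 2013 + 13 days = Mon Jul 22 2013.
Next gap: 15 days. Mon Jul 22 2013 + 15 days = Tue Aug 6 2013.
Next gap: 17 days. Tue Aug 6 2013 + 17 days = Fri Aug 23 2013.

Mon Jul 22 2013, Tue Aug 6 2013, Fri Aug 23 2013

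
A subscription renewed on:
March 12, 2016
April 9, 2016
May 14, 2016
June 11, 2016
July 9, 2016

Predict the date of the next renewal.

Gaps: 28, 35, 28, 28 days — a mix of 28 and 35. Every date is a Saturday.
Each is the 2nd Saturday of its month.
2nd Saturday of August 2016: August 13, 2016.

August 13, 2016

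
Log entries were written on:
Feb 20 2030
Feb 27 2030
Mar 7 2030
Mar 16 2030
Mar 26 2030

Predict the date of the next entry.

Intervals are 7, 8, 9, 10 days — an arithmetic progression with common difference 1.
Next gap: 11 days. Mar 26 2030 + 11 days = Apr 6 2030.

Apr 6 2030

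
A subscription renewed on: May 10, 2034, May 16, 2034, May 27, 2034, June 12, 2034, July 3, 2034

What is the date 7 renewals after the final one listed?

April 16, 2035

Intervals are 6, 11, 16, 21 days — an arithmetic progression with common difference 5.
Next gap: 26 days. July 3, 2034 + 26 days = July 29, 2034.
Next gap: 31 days. July 29, 2034 + 31 days = August 29, 2034.
Next gap: 36 days. August 29, 2034 + 36 days = October 4, 2034.
Next gap: 41 days. October 4, 2034 + 41 days = November 14, 2034.
Next gap: 46 days. November 14, 2034 + 46 days = December 30, 2034.
Next gap: 51 days. December 30, 2034 + 51 days = February 19, 2035.
Next gap: 56 days. February 19, 2035 + 56 days = April 16, 2035.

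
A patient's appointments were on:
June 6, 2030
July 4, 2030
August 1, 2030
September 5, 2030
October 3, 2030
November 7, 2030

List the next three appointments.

Gaps: 28, 28, 35, 28, 35 days — a mix of 28 and 35. Every date is a Thursday.
Each is the 1st Thursday of its month.
December 2030 — 1st Thursday is December 5, 2030.
1st Thursday of January 2031: January 2, 2031.
1st Thursday of February 2031: February 6, 2031.

December 5, 2030; January 2, 2031; February 6, 2031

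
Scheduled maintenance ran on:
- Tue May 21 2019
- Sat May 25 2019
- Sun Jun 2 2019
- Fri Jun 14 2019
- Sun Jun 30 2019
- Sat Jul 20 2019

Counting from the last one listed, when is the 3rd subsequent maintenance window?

Sat Oct 12 2019

The spacing grows by 4 each time: 4, 8, 12, 16, 20 days.
Next gap: 24 days. Sat Jul 20 2019 + 24 days = Tue Aug 13 2019.
Next gap: 28 days. Tue Aug 13 2019 + 28 days = Tue Sep 10 2019.
Next gap: 32 days. Tue Sep 10 2019 + 32 days = Sat Oct 12 2019.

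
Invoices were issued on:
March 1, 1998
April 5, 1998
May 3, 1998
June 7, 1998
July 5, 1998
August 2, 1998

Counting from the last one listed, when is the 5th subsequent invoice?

Gaps: 35, 28, 35, 28, 28 days — a mix of 28 and 35. Every date is a Sunday.
Each is the 1st Sunday of its month.
1st Sunday of September 1998: September 6, 1998.
October 1998 — 1st Sunday is October 4, 1998.
1st Sunday of November 1998: November 1, 1998.
December 1998 — 1st Sunday is December 6, 1998.
January 1999 — 1st Sunday is January 3, 1999.

January 3, 1999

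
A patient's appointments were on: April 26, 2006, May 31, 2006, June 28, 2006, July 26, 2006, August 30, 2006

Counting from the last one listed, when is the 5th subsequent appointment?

All Wednesdays; the gaps (35, 28, 28, 35) vary with month length.
This is the last Wednesday of each month.
Last Wednesday of September 2006: September 27, 2006.
Last Wednesday of October 2006: October 25, 2006.
Last Wednesday of November 2006: November 29, 2006.
Last Wednesday of December 2006: December 27, 2006.
January 2007 ends with Wednesday January 31, 2007.

January 31, 2007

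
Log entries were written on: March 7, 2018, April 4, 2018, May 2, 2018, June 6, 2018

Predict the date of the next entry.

July 4, 2018

These are Wednesdays at 28- or 35-day spacing (28, 28, 35).
The pattern: 1st Wednesday of the month.
July 2018 — 1st Wednesday is July 4, 2018.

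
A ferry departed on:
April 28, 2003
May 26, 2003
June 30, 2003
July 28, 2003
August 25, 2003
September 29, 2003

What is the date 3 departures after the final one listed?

These are Mondays with 28, 35, 28, 28, 35-day gaps.
Each is the final Monday of its month — June 30, 2003 is past the 28th, so '4th Monday' doesn't fit.
October 2003 ends with Monday October 27, 2003.
Last Monday of November 2003: November 24, 2003.
Last Monday of December 2003: December 29, 2003.

December 29, 2003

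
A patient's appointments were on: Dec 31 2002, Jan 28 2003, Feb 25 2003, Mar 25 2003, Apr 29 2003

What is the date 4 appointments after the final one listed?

Aug 26 2003

These are Tuesdays with 28, 28, 28, 35-day gaps.
Each is the final Tuesday of its month — Dec 31 2002 is past the 28th, so '4th Tuesday' doesn't fit.
May 2003 ends with Tuesday May 27 2003.
Last Tuesday of June 2003: Jun 24 2003.
Last Tuesday of July 2003: Jul 29 2003.
August 2003 ends with Tuesday Aug 26 2003.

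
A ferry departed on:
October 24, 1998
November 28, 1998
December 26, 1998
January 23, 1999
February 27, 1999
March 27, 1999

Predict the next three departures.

Gaps: 35, 28, 28, 35, 28 days — a mix of 28 and 35. Every date is a Saturday.
Each is the 4th Saturday of its month.
4th Saturday of April 1999: April 24, 1999.
4th Saturday of May 1999: May 22, 1999.
June 1999 — 4th Saturday is June 26, 1999.

April 24, 1999; May 22, 1999; June 26, 1999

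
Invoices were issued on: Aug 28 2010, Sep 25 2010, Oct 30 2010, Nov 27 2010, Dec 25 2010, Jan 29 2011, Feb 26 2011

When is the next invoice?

Every date is a Saturday; gaps 28, 35, 28, 28, 35, 28 days.
Each is the last Saturday of its month (at least one falls on the 29th or later, ruling out '4th Saturday').
Last Saturday of March 2011: Mar 26 2011.

Mar 26 2011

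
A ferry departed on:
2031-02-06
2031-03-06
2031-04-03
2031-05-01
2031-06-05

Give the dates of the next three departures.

2031-07-03, 2031-08-07, 2031-09-04

All dates are Thursdays, 28, 28, 28, 35 days apart.
Specifically, the 1st Thursday of each month.
1st Thursday of July 2031: 2031-07-03.
1st Thursday of August 2031: 2031-08-07.
1st Thursday of September 2031: 2031-09-04.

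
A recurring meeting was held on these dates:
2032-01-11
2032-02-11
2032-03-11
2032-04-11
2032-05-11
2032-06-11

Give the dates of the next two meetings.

2032-07-11, 2032-08-11

Gaps: 31, 29, 31, 30, 31 days — not constant. Every event is on the 11th of the month.
Pattern: the 11th of each month.
Next: July 2032 → 2032-07-11.
August 2032: 2032-08-11.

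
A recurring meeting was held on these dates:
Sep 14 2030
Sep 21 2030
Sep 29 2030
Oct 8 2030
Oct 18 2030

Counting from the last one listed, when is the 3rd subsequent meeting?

Nov 23 2030

The spacing grows by 1 each time: 7, 8, 9, 10 days.
Next gap: 11 days. Oct 18 2030 + 11 days = Oct 29 2030.
Next gap: 12 days. Oct 29 2030 + 12 days = Nov 10 2030.
Next gap: 13 days. Nov 10 2030 + 13 days = Nov 23 2030.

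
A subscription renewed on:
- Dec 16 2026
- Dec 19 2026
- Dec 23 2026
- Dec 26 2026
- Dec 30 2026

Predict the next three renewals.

Gaps: 3, 4, 3, 4 days — not constant, but cyclic with period 2.
The events fall on every Wednesday and Saturday.
The following Saturday is Jan 2 2027.
The following Wednesday is Jan 6 2027.
The following Saturday is Jan 9 2027.

Jan 2 2027, Jan 6 2027, Jan 9 2027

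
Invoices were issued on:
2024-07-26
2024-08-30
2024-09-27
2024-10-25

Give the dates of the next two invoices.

2024-11-29, 2024-12-27

Every date is a Friday; gaps 35, 28, 28 days.
Each is the last Friday of its month (at least one falls on the 29th or later, ruling out '4th Friday').
November 2024 ends with Friday 2024-11-29.
December 2024 ends with Friday 2024-12-27.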